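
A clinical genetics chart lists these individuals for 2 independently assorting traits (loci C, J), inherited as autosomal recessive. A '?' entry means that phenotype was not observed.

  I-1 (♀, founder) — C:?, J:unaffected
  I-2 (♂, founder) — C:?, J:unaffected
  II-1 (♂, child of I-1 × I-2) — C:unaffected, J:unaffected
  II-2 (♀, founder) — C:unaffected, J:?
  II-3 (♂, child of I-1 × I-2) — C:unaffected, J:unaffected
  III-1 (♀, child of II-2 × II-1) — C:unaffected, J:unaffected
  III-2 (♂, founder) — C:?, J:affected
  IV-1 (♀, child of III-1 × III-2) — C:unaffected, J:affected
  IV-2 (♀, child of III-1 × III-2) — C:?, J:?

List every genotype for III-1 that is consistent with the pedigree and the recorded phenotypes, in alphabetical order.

III-1 ∈ {CC Jj, Cc Jj}

C/I-1 ? ·: CC|Cc|cc
C/I-2 ? ·: CC|Cc|cc
C/II-1 un I-1×I-2: CC|Cc
C/II-2 un ·: CC|Cc
C/II-3 un I-1×I-2: CC|Cc
C/III-1 un II-2×II-1: CC|Cc
C/III-2 ? ·: CC|Cc|cc
C/IV-1 un III-1×III-2: CC|Cc
C/IV-2 ? III-1×III-2: CC|Cc|cc
⇒ C over [I-1,I-2,II-1,II-2,II-3,III-1,III-2,IV-1,IV-2]: 528 consistent
J/I-1 un ·: JJ|Jj
J/I-2 un ·: JJ|Jj
J/II-1 un I-1×I-2: JJ|Jj
J/II-2 ? ·: JJ|Jj|jj
J/II-3 un I-1×I-2: JJ|Jj
J/III-1 un II-2×II-1: Jj
J/III-2 aff ·: jj
J/IV-1 aff III-1×III-2: jj
J/IV-2 ? III-1×III-2: Jj|jj
⇒ J over [I-1,I-2,II-1,II-2,II-3,III-1,III-2,IV-1,IV-2]: 64 consistent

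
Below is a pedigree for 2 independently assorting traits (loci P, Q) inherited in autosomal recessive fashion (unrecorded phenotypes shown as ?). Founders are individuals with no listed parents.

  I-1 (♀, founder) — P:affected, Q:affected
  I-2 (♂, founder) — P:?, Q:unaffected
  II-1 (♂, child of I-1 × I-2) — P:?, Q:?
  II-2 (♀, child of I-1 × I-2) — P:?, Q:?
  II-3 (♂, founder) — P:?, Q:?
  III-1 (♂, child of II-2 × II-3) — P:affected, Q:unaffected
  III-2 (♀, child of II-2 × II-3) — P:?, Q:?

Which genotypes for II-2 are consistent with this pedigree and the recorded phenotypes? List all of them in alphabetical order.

II-2 ∈ {Pp Qq, Pp qq, pp Qq, pp qq}

P/I-1 aff ·: pp
P/I-2 ? ·: PP|Pp|pp
P/II-1 ? I-1×I-2: Pp|pp
P/II-2 ? I-1×I-2: Pp|pp
P/II-3 ? ·: Pp|pp
P/III-1 aff II-2×II-3: pp
P/III-2 ? II-2×II-3: PP|Pp|pp
⇒ P over [I-1,I-2,II-1,II-2,II-3,III-1,III-2]: 24 consistent
Q/I-1 aff ·: qq
Q/I-2 un ·: QQ|Qq
Q/II-1 ? I-1×I-2: Qq|qq
Q/II-2 ? I-1×I-2: Qq|qq
Q/II-3 ? ·: QQ|Qq|qq
Q/III-1 un II-2×II-3: QQ|Qq
Q/III-2 ? II-2×II-3: QQ|Qq|qq
⇒ Q over [I-1,I-2,II-1,II-2,II-3,III-1,III-2]: 42 consistent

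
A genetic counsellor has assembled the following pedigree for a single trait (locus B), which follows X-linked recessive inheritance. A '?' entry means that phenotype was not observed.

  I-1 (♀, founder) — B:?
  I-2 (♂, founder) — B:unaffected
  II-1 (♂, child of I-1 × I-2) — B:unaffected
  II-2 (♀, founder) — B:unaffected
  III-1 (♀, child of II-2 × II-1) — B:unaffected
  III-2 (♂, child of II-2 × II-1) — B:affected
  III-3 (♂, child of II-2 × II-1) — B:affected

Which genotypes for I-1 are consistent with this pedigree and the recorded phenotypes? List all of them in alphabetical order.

I-1 ∈ {X^BX^B, X^BX^b}

B/I-1 ? ·: X^BX^B|X^BX^b
B/I-2 un ·: X^BY
B/II-1 un I-1×I-2: X^BY
B/II-2 un ·: X^BX^b
B/III-1 un II-2×II-1: X^BX^B|X^BX^b
B/III-2 aff II-2×II-1: X^bY
B/III-3 aff II-2×II-1: X^bY
⇒ B over [I-1,I-2,II-1,II-2,III-1,III-2,III-3]: 4 consistent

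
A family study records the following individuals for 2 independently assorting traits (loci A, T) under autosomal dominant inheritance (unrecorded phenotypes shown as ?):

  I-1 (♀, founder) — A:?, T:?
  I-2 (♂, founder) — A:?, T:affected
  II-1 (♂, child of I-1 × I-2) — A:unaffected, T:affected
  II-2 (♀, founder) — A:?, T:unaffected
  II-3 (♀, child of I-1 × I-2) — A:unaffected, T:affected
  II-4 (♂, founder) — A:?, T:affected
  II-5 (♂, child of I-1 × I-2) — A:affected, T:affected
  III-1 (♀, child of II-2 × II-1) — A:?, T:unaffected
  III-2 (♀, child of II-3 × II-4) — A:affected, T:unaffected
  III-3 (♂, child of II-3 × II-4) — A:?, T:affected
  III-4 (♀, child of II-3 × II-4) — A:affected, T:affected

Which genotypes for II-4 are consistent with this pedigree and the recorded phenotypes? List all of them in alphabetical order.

A/I-1 ? ·: aa|Aa
A/I-2 ? ·: aa|Aa
A/II-1 un I-1×I-2: aa
A/II-2 ? ·: aa|Aa|AA
A/II-3 un I-1×I-2: aa
A/II-4 ? ·: Aa|AA
A/II-5 aff I-1×I-2: Aa|AA
A/III-1 ? II-2×II-1: aa|Aa
A/III-2 aff II-3×II-4: Aa
A/III-3 ? II-3×II-4: aa|Aa
A/III-4 aff II-3×II-4: Aa
⇒ A over [I-1,I-2,II-1,II-2,II-3,II-4,II-5,III-1,III-2,III-3,III-4]: 48 consistent
T/I-1 ? ·: tt|Tt|TT
T/I-2 aff ·: Tt|TT
T/II-1 aff I-1×I-2: Tt
T/II-2 un ·: tt
T/II-3 aff I-1×I-2: Tt
T/II-4 aff ·: Tt
T/II-5 aff I-1×I-2: Tt|TT
T/III-1 un II-2×II-1: tt
T/III-2 un II-3×II-4: tt
T/III-3 aff II-3×II-4: Tt|TT
T/III-4 aff II-3×II-4: Tt|TT
⇒ T over [I-1,I-2,II-1,II-2,II-3,II-4,II-5,III-1,III-2,III-3,III-4]: 32 consistent

II-4 ∈ {AA Tt, Aa Tt}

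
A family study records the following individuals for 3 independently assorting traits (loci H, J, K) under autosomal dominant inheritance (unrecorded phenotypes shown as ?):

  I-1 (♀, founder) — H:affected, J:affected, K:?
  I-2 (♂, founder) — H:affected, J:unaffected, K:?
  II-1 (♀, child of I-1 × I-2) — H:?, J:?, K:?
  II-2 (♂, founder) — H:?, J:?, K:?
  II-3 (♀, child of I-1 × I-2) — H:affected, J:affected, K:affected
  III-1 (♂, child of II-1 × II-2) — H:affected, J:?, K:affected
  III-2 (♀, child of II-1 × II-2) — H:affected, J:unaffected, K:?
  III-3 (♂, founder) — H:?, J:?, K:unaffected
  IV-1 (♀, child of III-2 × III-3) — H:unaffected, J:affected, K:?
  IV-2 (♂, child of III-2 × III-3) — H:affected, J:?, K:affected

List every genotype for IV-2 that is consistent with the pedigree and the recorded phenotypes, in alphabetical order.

IV-2 ∈ {HH Jj Kk, HH jj Kk, Hh Jj Kk, Hh jj Kk}

H/I-1 aff ·: Hh|HH
H/I-2 aff ·: Hh|HH
H/II-1 ? I-1×I-2: hh|Hh|HH
H/II-2 ? ·: hh|Hh|HH
H/II-3 aff I-1×I-2: Hh|HH
H/III-1 aff II-1×II-2: Hh|HH
H/III-2 aff II-1×II-2: Hh
H/III-3 ? ·: hh|Hh
H/IV-1 un III-2×III-3: hh
H/IV-2 aff III-2×III-3: Hh|HH
⇒ H over [I-1,I-2,II-1,II-2,II-3,III-1,III-2,III-3,IV-1,IV-2]: 165 consistent
J/I-1 aff ·: Jj|JJ
J/I-2 un ·: jj
J/II-1 ? I-1×I-2: jj|Jj
J/II-2 ? ·: jj|Jj
J/II-3 aff I-1×I-2: Jj
J/III-1 ? II-1×II-2: jj|Jj|JJ
J/III-2 un II-1×II-2: jj
J/III-3 ? ·: Jj|JJ
J/IV-1 aff III-2×III-3: Jj
J/IV-2 ? III-2×III-3: jj|Jj
⇒ J over [I-1,I-2,II-1,II-2,II-3,III-1,III-2,III-3,IV-1,IV-2]: 39 consistent
K/I-1 ? ·: kk|Kk|KK
K/I-2 ? ·: kk|Kk|KK
K/II-1 ? I-1×I-2: kk|Kk|KK
K/II-2 ? ·: kk|Kk|KK
K/II-3 aff I-1×I-2: Kk|KK
K/III-1 aff II-1×II-2: Kk|KK
K/III-2 ? II-1×II-2: Kk|KK
K/III-3 un ·: kk
K/IV-1 ? III-2×III-3: kk|Kk
K/IV-2 aff III-2×III-3: Kk
⇒ K over [I-1,I-2,II-1,II-2,II-3,III-1,III-2,III-3,IV-1,IV-2]: 219 consistent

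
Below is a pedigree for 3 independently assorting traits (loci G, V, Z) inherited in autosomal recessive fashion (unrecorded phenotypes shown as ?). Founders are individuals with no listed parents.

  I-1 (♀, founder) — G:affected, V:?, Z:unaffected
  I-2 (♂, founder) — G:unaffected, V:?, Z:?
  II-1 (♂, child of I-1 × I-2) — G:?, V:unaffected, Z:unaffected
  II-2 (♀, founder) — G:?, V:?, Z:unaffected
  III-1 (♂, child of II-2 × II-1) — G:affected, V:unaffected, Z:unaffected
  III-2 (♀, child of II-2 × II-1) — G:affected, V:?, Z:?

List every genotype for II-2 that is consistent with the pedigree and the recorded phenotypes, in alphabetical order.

II-2 ∈ {Gg VV ZZ, Gg VV Zz, Gg Vv ZZ, Gg Vv Zz, Gg vv ZZ, Gg vv Zz, gg VV ZZ, gg VV Zz, gg Vv ZZ, gg Vv Zz, gg vv ZZ, gg vv Zz}

G/I-1 aff ·: gg
G/I-2 un ·: GG|Gg
G/II-1 ? I-1×I-2: Gg|gg
G/II-2 ? ·: Gg|gg
G/III-1 aff II-2×II-1: gg
G/III-2 aff II-2×II-1: gg
⇒ G over [I-1,I-2,II-1,II-2,III-1,III-2]: 6 consistent
V/I-1 ? ·: VV|Vv|vv
V/I-2 ? ·: VV|Vv|vv
V/II-1 un I-1×I-2: VV|Vv
V/II-2 ? ·: VV|Vv|vv
V/III-1 un II-2×II-1: VV|Vv
V/III-2 ? II-2×II-1: VV|Vv|vv
⇒ V over [I-1,I-2,II-1,II-2,III-1,III-2]: 108 consistent
Z/I-1 un ·: ZZ|Zz
Z/I-2 ? ·: ZZ|Zz|zz
Z/II-1 un I-1×I-2: ZZ|Zz
Z/II-2 un ·: ZZ|Zz
Z/III-1 un II-2×II-1: ZZ|Zz
Z/III-2 ? II-2×II-1: ZZ|Zz|zz
⇒ Z over [I-1,I-2,II-1,II-2,III-1,III-2]: 70 consistent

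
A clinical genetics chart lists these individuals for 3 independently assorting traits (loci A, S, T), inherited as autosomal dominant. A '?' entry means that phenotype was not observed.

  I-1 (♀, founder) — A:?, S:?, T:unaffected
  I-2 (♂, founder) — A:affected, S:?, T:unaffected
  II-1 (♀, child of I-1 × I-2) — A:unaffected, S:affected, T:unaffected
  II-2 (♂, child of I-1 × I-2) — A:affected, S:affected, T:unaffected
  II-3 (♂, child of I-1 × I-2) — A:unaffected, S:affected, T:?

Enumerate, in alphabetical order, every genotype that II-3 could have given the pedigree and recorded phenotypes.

II-3 ∈ {aa SS tt, aa Ss tt}

A/I-1 ? ·: aa|Aa
A/I-2 aff ·: Aa
A/II-1 un I-1×I-2: aa
A/II-2 aff I-1×I-2: Aa|AA
A/II-3 un I-1×I-2: aa
⇒ A over [I-1,I-2,II-1,II-2,II-3]: 3 consistent
S/I-1 ? ·: ss|Ss|SS
S/I-2 ? ·: ss|Ss|SS
S/II-1 aff I-1×I-2: Ss|SS
S/II-2 aff I-1×I-2: Ss|SS
S/II-3 aff I-1×I-2: Ss|SS
⇒ S over [I-1,I-2,II-1,II-2,II-3]: 29 consistent
T/I-1 un ·: tt
T/I-2 un ·: tt
T/II-1 un I-1×I-2: tt
T/II-2 un I-1×I-2: tt
T/II-3 ? I-1×I-2: tt
⇒ T over [I-1,I-2,II-1,II-2,II-3]: 1 consistent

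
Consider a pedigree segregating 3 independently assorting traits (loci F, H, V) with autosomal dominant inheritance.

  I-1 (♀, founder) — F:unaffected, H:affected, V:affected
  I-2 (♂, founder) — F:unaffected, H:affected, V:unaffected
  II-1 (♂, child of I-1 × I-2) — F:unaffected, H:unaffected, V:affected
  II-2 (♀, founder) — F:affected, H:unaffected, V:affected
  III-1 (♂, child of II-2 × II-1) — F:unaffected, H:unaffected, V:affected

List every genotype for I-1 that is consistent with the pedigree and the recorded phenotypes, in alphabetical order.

I-1 ∈ {ff Hh VV, ff Hh Vv}

F/I-1 un ·: ff
F/I-2 un ·: ff
F/II-1 un I-1×I-2: ff
F/II-2 aff ·: Ff
F/III-1 un II-2×II-1: ff
⇒ F over [I-1,I-2,II-1,II-2,III-1]: 1 consistent
H/I-1 aff ·: Hh
H/I-2 aff ·: Hh
H/II-1 un I-1×I-2: hh
H/II-2 un ·: hh
H/III-1 un II-2×II-1: hh
⇒ H over [I-1,I-2,II-1,II-2,III-1]: 1 consistent
V/I-1 aff ·: Vv|VV
V/I-2 un ·: vv
V/II-1 aff I-1×I-2: Vv
V/II-2 aff ·: Vv|VV
V/III-1 aff II-2×II-1: Vv|VV
⇒ V over [I-1,I-2,II-1,II-2,III-1]: 8 consistent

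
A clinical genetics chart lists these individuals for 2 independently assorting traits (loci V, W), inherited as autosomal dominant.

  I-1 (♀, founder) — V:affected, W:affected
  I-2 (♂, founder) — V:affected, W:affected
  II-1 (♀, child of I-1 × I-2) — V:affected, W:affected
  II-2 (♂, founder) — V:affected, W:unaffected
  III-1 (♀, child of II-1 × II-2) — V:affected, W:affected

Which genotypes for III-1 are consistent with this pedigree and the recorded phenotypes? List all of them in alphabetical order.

III-1 ∈ {VV Ww, Vv Ww}

V/I-1 aff ·: Vv|VV
V/I-2 aff ·: Vv|VV
V/II-1 aff I-1×I-2: Vv|VV
V/II-2 aff ·: Vv|VV
V/III-1 aff II-1×II-2: Vv|VV
⇒ V over [I-1,I-2,II-1,II-2,III-1]: 24 consistent
W/I-1 aff ·: Ww|WW
W/I-2 aff ·: Ww|WW
W/II-1 aff I-1×I-2: Ww|WW
W/II-2 un ·: ww
W/III-1 aff II-1×II-2: Ww
⇒ W over [I-1,I-2,II-1,II-2,III-1]: 7 consistent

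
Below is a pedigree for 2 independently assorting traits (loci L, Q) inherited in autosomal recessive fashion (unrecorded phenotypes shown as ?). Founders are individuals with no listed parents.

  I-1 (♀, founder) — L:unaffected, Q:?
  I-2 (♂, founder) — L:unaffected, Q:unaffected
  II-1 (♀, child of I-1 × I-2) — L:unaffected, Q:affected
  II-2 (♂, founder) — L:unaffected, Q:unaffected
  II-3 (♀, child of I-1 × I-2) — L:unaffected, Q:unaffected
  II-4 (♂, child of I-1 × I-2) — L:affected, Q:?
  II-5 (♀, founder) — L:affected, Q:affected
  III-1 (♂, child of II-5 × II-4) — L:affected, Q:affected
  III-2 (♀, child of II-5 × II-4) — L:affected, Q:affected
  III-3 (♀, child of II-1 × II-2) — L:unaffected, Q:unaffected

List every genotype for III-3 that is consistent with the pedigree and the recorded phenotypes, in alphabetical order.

III-3 ∈ {LL Qq, Ll Qq}

L/I-1 un ·: Ll
L/I-2 un ·: Ll
L/II-1 un I-1×I-2: LL|Ll
L/II-2 un ·: LL|Ll
L/II-3 un I-1×I-2: LL|Ll
L/II-4 aff I-1×I-2: ll
L/II-5 aff ·: ll
L/III-1 aff II-5×II-4: ll
L/III-2 aff II-5×II-4: ll
L/III-3 un II-1×II-2: LL|Ll
⇒ L over [I-1,I-2,II-1,II-2,II-3,II-4,II-5,III-1,III-2,III-3]: 14 consistent
Q/I-1 ? ·: Qq|qq
Q/I-2 un ·: Qq
Q/II-1 aff I-1×I-2: qq
Q/II-2 un ·: QQ|Qq
Q/II-3 un I-1×I-2: QQ|Qq
Q/II-4 ? I-1×I-2: Qq|qq
Q/II-5 aff ·: qq
Q/III-1 aff II-5×II-4: qq
Q/III-2 aff II-5×II-4: qq
Q/III-3 un II-1×II-2: Qq
⇒ Q over [I-1,I-2,II-1,II-2,II-3,II-4,II-5,III-1,III-2,III-3]: 12 consistent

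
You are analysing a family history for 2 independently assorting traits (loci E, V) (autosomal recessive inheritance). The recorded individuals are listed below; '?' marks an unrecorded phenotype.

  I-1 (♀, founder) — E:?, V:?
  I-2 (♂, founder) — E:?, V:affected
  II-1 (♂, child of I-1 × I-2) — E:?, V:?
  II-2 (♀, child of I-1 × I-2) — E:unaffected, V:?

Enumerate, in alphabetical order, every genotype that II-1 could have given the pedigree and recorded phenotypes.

II-1 ∈ {EE Vv, EE vv, Ee Vv, Ee vv, ee Vv, ee vv}

E/I-1 ? ·: EE|Ee|ee
E/I-2 ? ·: EE|Ee|ee
E/II-1 ? I-1×I-2: EE|Ee|ee
E/II-2 un I-1×I-2: EE|Ee
⇒ E over [I-1,I-2,II-1,II-2]: 21 consistent
V/I-1 ? ·: VV|Vv|vv
V/I-2 aff ·: vv
V/II-1 ? I-1×I-2: Vv|vv
V/II-2 ? I-1×I-2: Vv|vv
⇒ V over [I-1,I-2,II-1,II-2]: 6 consistent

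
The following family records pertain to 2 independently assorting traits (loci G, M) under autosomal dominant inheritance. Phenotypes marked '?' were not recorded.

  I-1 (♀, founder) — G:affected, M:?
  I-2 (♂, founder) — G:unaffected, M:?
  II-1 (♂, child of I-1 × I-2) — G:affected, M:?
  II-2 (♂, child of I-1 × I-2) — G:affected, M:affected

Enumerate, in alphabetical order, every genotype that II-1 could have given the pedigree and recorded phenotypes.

II-1 ∈ {Gg MM, Gg Mm, Gg mm}

G/I-1 aff ·: Gg|GG
G/I-2 un ·: gg
G/II-1 aff I-1×I-2: Gg
G/II-2 aff I-1×I-2: Gg
⇒ G over [I-1,I-2,II-1,II-2]: 2 consistent
M/I-1 ? ·: mm|Mm|MM
M/I-2 ? ·: mm|Mm|MM
M/II-1 ? I-1×I-2: mm|Mm|MM
M/II-2 aff I-1×I-2: Mm|MM
⇒ M over [I-1,I-2,II-1,II-2]: 21 consistent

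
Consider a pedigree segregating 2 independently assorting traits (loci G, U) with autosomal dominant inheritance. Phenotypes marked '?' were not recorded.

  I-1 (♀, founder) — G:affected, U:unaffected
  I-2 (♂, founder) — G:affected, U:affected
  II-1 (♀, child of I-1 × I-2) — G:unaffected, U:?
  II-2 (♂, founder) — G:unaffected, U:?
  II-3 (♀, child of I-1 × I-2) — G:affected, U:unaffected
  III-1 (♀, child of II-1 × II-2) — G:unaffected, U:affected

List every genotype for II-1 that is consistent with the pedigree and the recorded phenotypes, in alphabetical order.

G/I-1 aff ·: Gg
G/I-2 aff ·: Gg
G/II-1 un I-1×I-2: gg
G/II-2 un ·: gg
G/II-3 aff I-1×I-2: Gg|GG
G/III-1 un II-1×II-2: gg
⇒ G over [I-1,I-2,II-1,II-2,II-3,III-1]: 2 consistent
U/I-1 un ·: uu
U/I-2 aff ·: Uu
U/II-1 ? I-1×I-2: uu|Uu
U/II-2 ? ·: uu|Uu|UU
U/II-3 un I-1×I-2: uu
U/III-1 aff II-1×II-2: Uu|UU
⇒ U over [I-1,I-2,II-1,II-2,II-3,III-1]: 7 consistent

II-1 ∈ {gg Uu, gg uu}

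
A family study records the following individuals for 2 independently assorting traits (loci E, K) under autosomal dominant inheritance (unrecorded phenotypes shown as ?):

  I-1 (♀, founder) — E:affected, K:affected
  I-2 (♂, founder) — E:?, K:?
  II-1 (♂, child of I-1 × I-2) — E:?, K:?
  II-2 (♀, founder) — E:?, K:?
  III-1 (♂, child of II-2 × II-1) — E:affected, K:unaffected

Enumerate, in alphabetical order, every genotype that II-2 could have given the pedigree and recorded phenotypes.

E/I-1 aff ·: Ee|EE
E/I-2 ? ·: ee|Ee|EE
E/II-1 ? I-1×I-2: ee|Ee|EE
E/II-2 ? ·: ee|Ee|EE
E/III-1 aff II-2×II-1: Ee|EE
⇒ E over [I-1,I-2,II-1,II-2,III-1]: 45 consistent
K/I-1 aff ·: Kk|KK
K/I-2 ? ·: kk|Kk|KK
K/II-1 ? I-1×I-2: kk|Kk
K/II-2 ? ·: kk|Kk
K/III-1 un II-2×II-1: kk
⇒ K over [I-1,I-2,II-1,II-2,III-1]: 14 consistent

II-2 ∈ {EE Kk, EE kk, Ee Kk, Ee kk, ee Kk, ee kk}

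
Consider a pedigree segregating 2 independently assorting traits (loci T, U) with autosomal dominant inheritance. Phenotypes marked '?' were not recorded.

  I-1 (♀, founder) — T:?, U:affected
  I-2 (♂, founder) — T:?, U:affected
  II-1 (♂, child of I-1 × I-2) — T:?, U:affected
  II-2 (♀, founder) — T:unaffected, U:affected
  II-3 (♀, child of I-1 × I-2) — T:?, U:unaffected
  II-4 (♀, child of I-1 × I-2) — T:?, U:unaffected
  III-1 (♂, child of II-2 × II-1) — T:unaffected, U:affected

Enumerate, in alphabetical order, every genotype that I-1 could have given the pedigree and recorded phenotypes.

T/I-1 ? ·: tt|Tt|TT
T/I-2 ? ·: tt|Tt|TT
T/II-1 ? I-1×I-2: tt|Tt
T/II-2 un ·: tt
T/II-3 ? I-1×I-2: tt|Tt|TT
T/II-4 ? I-1×I-2: tt|Tt|TT
T/III-1 un II-2×II-1: tt
⇒ T over [I-1,I-2,II-1,II-2,II-3,II-4,III-1]: 45 consistent
U/I-1 aff ·: Uu
U/I-2 aff ·: Uu
U/II-1 aff I-1×I-2: Uu|UU
U/II-2 aff ·: Uu|UU
U/II-3 un I-1×I-2: uu
U/II-4 un I-1×I-2: uu
U/III-1 aff II-2×II-1: Uu|UU
⇒ U over [I-1,I-2,II-1,II-2,II-3,II-4,III-1]: 7 consistent

I-1 ∈ {TT Uu, Tt Uu, tt Uu}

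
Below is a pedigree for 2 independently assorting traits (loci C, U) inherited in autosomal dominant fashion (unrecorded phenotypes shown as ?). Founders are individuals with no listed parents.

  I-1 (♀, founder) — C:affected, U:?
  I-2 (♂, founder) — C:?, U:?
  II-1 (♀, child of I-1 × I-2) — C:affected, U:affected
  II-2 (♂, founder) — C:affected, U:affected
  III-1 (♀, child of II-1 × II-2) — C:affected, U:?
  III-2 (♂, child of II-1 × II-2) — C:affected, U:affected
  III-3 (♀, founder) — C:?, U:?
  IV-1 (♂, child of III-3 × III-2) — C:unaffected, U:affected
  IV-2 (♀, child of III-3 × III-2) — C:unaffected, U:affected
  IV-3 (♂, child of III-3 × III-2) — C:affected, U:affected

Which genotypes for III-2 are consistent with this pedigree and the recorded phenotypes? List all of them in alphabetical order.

III-2 ∈ {Cc UU, Cc Uu}

C/I-1 aff ·: Cc|CC
C/I-2 ? ·: cc|Cc|CC
C/II-1 aff I-1×I-2: Cc|CC
C/II-2 aff ·: Cc|CC
C/III-1 aff II-1×II-2: Cc|CC
C/III-2 aff II-1×II-2: Cc
C/III-3 ? ·: cc|Cc
C/IV-1 un III-3×III-2: cc
C/IV-2 un III-3×III-2: cc
C/IV-3 aff III-3×III-2: Cc|CC
⇒ C over [I-1,I-2,II-1,II-2,III-1,III-2,III-3,IV-1,IV-2,IV-3]: 84 consistent
U/I-1 ? ·: uu|Uu|UU
U/I-2 ? ·: uu|Uu|UU
U/II-1 aff I-1×I-2: Uu|UU
U/II-2 aff ·: Uu|UU
U/III-1 ? II-1×II-2: uu|Uu|UU
U/III-2 aff II-1×II-2: Uu|UU
U/III-3 ? ·: uu|Uu|UU
U/IV-1 aff III-3×III-2: Uu|UU
U/IV-2 aff III-3×III-2: Uu|UU
U/IV-3 aff III-3×III-2: Uu|UU
⇒ U over [I-1,I-2,II-1,II-2,III-1,III-2,III-3,IV-1,IV-2,IV-3]: 1201 consistent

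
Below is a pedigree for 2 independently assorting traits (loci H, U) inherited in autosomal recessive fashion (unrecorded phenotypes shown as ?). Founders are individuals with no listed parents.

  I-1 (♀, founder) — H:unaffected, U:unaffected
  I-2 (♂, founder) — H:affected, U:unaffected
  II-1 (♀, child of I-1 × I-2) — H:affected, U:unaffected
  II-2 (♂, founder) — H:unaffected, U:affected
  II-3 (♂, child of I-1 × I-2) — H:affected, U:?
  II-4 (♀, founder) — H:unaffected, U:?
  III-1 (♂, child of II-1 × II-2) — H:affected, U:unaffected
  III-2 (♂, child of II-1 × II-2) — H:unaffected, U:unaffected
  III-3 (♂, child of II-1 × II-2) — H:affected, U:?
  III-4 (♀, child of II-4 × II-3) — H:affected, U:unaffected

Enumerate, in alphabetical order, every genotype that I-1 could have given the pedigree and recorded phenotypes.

I-1 ∈ {Hh UU, Hh Uu}

H/I-1 un ·: Hh
H/I-2 aff ·: hh
H/II-1 aff I-1×I-2: hh
H/II-2 un ·: Hh
H/II-3 aff I-1×I-2: hh
H/II-4 un ·: Hh
H/III-1 aff II-1×II-2: hh
H/III-2 un II-1×II-2: Hh
H/III-3 aff II-1×II-2: hh
H/III-4 aff II-4×II-3: hh
⇒ H over [I-1,I-2,II-1,II-2,II-3,II-4,III-1,III-2,III-3,III-4]: 1 consistent
U/I-1 un ·: UU|Uu
U/I-2 un ·: UU|Uu
U/II-1 un I-1×I-2: UU|Uu
U/II-2 aff ·: uu
U/II-3 ? I-1×I-2: UU|Uu|uu
U/II-4 ? ·: UU|Uu|uu
U/III-1 un II-1×II-2: Uu
U/III-2 un II-1×II-2: Uu
U/III-3 ? II-1×II-2: Uu|uu
U/III-4 un II-4×II-3: UU|Uu
⇒ U over [I-1,I-2,II-1,II-2,II-3,II-4,III-1,III-2,III-3,III-4]: 91 consistent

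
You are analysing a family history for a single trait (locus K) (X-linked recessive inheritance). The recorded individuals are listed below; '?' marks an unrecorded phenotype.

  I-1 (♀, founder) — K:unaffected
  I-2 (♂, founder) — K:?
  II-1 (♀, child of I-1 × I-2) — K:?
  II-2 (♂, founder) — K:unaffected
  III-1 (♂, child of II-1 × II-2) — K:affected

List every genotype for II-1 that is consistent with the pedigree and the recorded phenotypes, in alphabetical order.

II-1 ∈ {X^KX^k, X^kX^k}

K/I-1 un ·: X^KX^K|X^KX^k
K/I-2 ? ·: X^KY|X^kY
K/II-1 ? I-1×I-2: X^KX^k|X^kX^k
K/II-2 un ·: X^KY
K/III-1 aff II-1×II-2: X^kY
⇒ K over [I-1,I-2,II-1,II-2,III-1]: 4 consistent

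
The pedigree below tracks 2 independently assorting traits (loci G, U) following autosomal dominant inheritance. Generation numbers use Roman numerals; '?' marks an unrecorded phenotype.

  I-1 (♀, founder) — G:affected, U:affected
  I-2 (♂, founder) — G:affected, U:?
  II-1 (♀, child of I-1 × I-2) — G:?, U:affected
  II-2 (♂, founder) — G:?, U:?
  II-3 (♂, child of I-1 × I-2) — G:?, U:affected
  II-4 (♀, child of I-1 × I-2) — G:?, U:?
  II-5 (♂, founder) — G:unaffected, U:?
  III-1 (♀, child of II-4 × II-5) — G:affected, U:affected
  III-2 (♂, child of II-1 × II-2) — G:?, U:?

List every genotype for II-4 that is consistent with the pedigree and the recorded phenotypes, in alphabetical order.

II-4 ∈ {GG UU, GG Uu, GG uu, Gg UU, Gg Uu, Gg uu}

G/I-1 aff ·: Gg|GG
G/I-2 aff ·: Gg|GG
G/II-1 ? I-1×I-2: gg|Gg|GG
G/II-2 ? ·: gg|Gg|GG
G/II-3 ? I-1×I-2: gg|Gg|GG
G/II-4 ? I-1×I-2: Gg|GG
G/II-5 un ·: gg
G/III-1 aff II-4×II-5: Gg
G/III-2 ? II-1×II-2: gg|Gg|GG
⇒ G over [I-1,I-2,II-1,II-2,II-3,II-4,II-5,III-1,III-2]: 182 consistent
U/I-1 aff ·: Uu|UU
U/I-2 ? ·: uu|Uu|UU
U/II-1 aff I-1×I-2: Uu|UU
U/II-2 ? ·: uu|Uu|UU
U/II-3 aff I-1×I-2: Uu|UU
U/II-4 ? I-1×I-2: uu|Uu|UU
U/II-5 ? ·: uu|Uu|UU
U/III-1 aff II-4×II-5: Uu|UU
U/III-2 ? II-1×II-2: uu|Uu|UU
⇒ U over [I-1,I-2,II-1,II-2,II-3,II-4,II-5,III-1,III-2]: 738 consistent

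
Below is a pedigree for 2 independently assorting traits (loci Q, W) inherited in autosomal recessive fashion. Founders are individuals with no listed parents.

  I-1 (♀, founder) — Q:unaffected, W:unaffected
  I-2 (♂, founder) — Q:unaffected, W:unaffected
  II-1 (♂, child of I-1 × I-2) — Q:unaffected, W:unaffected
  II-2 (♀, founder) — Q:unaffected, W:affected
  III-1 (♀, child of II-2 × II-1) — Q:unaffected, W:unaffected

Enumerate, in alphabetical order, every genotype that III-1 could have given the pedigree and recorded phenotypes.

Q/I-1 un ·: QQ|Qq
Q/I-2 un ·: QQ|Qq
Q/II-1 un I-1×I-2: QQ|Qq
Q/II-2 un ·: QQ|Qq
Q/III-1 un II-2×II-1: QQ|Qq
⇒ Q over [I-1,I-2,II-1,II-2,III-1]: 24 consistent
W/I-1 un ·: WW|Ww
W/I-2 un ·: WW|Ww
W/II-1 un I-1×I-2: WW|Ww
W/II-2 aff ·: ww
W/III-1 un II-2×II-1: Ww
⇒ W over [I-1,I-2,II-1,II-2,III-1]: 7 consistent

III-1 ∈ {QQ Ww, Qq Ww}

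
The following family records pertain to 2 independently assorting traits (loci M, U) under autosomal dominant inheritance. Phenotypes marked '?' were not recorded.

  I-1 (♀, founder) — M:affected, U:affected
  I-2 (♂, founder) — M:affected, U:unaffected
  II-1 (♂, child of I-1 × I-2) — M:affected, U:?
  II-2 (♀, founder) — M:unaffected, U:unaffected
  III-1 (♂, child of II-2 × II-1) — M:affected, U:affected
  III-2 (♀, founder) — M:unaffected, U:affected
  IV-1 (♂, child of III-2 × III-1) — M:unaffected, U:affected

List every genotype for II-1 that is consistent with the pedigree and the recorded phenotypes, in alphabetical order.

II-1 ∈ {MM Uu, Mm Uu}

M/I-1 aff ·: Mm|MM
M/I-2 aff ·: Mm|MM
M/II-1 aff I-1×I-2: Mm|MM
M/II-2 un ·: mm
M/III-1 aff II-2×II-1: Mm
M/III-2 un ·: mm
M/IV-1 un III-2×III-1: mm
⇒ M over [I-1,I-2,II-1,II-2,III-1,III-2,IV-1]: 7 consistent
U/I-1 aff ·: Uu|UU
U/I-2 un ·: uu
U/II-1 ? I-1×I-2: Uu
U/II-2 un ·: uu
U/III-1 aff II-2×II-1: Uu
U/III-2 aff ·: Uu|UU
U/IV-1 aff III-2×III-1: Uu|UU
⇒ U over [I-1,I-2,II-1,II-2,III-1,III-2,IV-1]: 8 consistent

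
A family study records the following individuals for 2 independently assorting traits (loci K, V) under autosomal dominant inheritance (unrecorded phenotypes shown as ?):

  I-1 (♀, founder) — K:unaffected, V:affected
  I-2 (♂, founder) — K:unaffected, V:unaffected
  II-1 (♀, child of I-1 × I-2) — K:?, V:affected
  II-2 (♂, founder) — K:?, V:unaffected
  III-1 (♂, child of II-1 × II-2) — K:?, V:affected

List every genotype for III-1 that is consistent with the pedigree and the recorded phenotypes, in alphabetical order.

III-1 ∈ {Kk Vv, kk Vv}

K/I-1 un ·: kk
K/I-2 un ·: kk
K/II-1 ? I-1×I-2: kk
K/II-2 ? ·: kk|Kk|KK
K/III-1 ? II-1×II-2: kk|Kk
⇒ K over [I-1,I-2,II-1,II-2,III-1]: 4 consistent
V/I-1 aff ·: Vv|VV
V/I-2 un ·: vv
V/II-1 aff I-1×I-2: Vv
V/II-2 un ·: vv
V/III-1 aff II-1×II-2: Vv
⇒ V over [I-1,I-2,II-1,II-2,III-1]: 2 consistent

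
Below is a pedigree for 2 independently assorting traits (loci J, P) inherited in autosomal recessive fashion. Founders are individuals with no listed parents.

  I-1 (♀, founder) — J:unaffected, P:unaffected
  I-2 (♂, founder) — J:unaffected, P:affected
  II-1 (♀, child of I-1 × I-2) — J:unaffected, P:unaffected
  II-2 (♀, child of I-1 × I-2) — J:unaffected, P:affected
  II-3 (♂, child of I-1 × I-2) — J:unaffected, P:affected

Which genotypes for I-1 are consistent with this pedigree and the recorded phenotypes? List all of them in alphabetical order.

J/I-1 un ·: JJ|Jj
J/I-2 un ·: JJ|Jj
J/II-1 un I-1×I-2: JJ|Jj
J/II-2 un I-1×I-2: JJ|Jj
J/II-3 un I-1×I-2: JJ|Jj
⇒ J over [I-1,I-2,II-1,II-2,II-3]: 25 consistent
P/I-1 un ·: Pp
P/I-2 aff ·: pp
P/II-1 un I-1×I-2: Pp
P/II-2 aff I-1×I-2: pp
P/II-3 aff I-1×I-2: pp
⇒ P over [I-1,I-2,II-1,II-2,II-3]: 1 consistent

I-1 ∈ {JJ Pp, Jj Pp}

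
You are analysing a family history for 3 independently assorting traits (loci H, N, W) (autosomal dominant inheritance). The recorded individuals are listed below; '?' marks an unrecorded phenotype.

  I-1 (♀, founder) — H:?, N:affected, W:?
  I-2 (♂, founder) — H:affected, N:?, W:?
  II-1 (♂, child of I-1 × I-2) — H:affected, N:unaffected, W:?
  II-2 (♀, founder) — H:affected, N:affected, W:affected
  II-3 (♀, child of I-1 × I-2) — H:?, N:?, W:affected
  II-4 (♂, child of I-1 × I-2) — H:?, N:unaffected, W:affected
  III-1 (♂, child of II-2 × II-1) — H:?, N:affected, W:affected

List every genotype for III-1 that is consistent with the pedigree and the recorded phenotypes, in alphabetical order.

III-1 ∈ {HH Nn WW, HH Nn Ww, Hh Nn WW, Hh Nn Ww, hh Nn WW, hh Nn Ww}

H/I-1 ? ·: hh|Hh|HH
H/I-2 aff ·: Hh|HH
H/II-1 aff I-1×I-2: Hh|HH
H/II-2 aff ·: Hh|HH
H/II-3 ? I-1×I-2: hh|Hh|HH
H/II-4 ? I-1×I-2: hh|Hh|HH
H/III-1 ? II-2×II-1: hh|Hh|HH
⇒ H over [I-1,I-2,II-1,II-2,II-3,II-4,III-1]: 164 consistent
N/I-1 aff ·: Nn
N/I-2 ? ·: nn|Nn
N/II-1 un I-1×I-2: nn
N/II-2 aff ·: Nn|NN
N/II-3 ? I-1×I-2: nn|Nn|NN
N/II-4 un I-1×I-2: nn
N/III-1 aff II-2×II-1: Nn
⇒ N over [I-1,I-2,II-1,II-2,II-3,II-4,III-1]: 10 consistent
W/I-1 ? ·: ww|Ww|WW
W/I-2 ? ·: ww|Ww|WW
W/II-1 ? I-1×I-2: ww|Ww|WW
W/II-2 aff ·: Ww|WW
W/II-3 aff I-1×I-2: Ww|WW
W/II-4 aff I-1×I-2: Ww|WW
W/III-1 aff II-2×II-1: Ww|WW
⇒ W over [I-1,I-2,II-1,II-2,II-3,II-4,III-1]: 115 consistent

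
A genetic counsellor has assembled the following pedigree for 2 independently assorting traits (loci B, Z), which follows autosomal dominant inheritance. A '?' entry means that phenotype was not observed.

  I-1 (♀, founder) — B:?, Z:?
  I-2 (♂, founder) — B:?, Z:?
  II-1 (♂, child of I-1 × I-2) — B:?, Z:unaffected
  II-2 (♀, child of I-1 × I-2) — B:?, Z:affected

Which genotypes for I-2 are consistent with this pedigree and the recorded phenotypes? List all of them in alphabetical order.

B/I-1 ? ·: bb|Bb|BB
B/I-2 ? ·: bb|Bb|BB
B/II-1 ? I-1×I-2: bb|Bb|BB
B/II-2 ? I-1×I-2: bb|Bb|BB
⇒ B over [I-1,I-2,II-1,II-2]: 29 consistent
Z/I-1 ? ·: zz|Zz
Z/I-2 ? ·: zz|Zz
Z/II-1 un I-1×I-2: zz
Z/II-2 aff I-1×I-2: Zz|ZZ
⇒ Z over [I-1,I-2,II-1,II-2]: 4 consistent

I-2 ∈ {BB Zz, BB zz, Bb Zz, Bb zz, bb Zz, bb zz}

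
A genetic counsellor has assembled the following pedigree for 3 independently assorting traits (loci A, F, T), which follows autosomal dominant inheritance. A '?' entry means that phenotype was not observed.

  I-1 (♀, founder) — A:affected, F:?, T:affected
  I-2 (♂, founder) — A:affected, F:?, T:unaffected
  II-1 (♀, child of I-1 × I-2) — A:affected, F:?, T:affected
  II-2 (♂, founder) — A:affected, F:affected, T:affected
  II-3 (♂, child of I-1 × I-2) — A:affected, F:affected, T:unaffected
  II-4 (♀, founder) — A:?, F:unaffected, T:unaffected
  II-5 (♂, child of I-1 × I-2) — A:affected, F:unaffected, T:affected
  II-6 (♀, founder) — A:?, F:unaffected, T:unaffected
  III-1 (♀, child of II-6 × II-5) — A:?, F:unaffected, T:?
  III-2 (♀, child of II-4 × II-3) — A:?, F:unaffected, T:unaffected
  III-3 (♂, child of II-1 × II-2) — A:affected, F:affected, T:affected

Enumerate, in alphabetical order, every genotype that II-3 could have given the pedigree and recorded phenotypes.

II-3 ∈ {AA Ff tt, Aa Ff tt}

A/I-1 aff ·: Aa|AA
A/I-2 aff ·: Aa|AA
A/II-1 aff I-1×I-2: Aa|AA
A/II-2 aff ·: Aa|AA
A/II-3 aff I-1×I-2: Aa|AA
A/II-4 ? ·: aa|Aa|AA
A/II-5 aff I-1×I-2: Aa|AA
A/II-6 ? ·: aa|Aa|AA
A/III-1 ? II-6×II-5: aa|Aa|AA
A/III-2 ? II-4×II-3: aa|Aa|AA
A/III-3 aff II-1×II-2: Aa|AA
⇒ A over [I-1,I-2,II-1,II-2,II-3,II-4,II-5,II-6,III-1,III-2,III-3]: 2589 consistent
F/I-1 ? ·: ff|Ff
F/I-2 ? ·: ff|Ff
F/II-1 ? I-1×I-2: ff|Ff|FF
F/II-2 aff ·: Ff|FF
F/II-3 aff I-1×I-2: Ff
F/II-4 un ·: ff
F/II-5 un I-1×I-2: ff
F/II-6 un ·: ff
F/III-1 un II-6×II-5: ff
F/III-2 un II-4×II-3: ff
F/III-3 aff II-1×II-2: Ff|FF
⇒ F over [I-1,I-2,II-1,II-2,II-3,II-4,II-5,II-6,III-1,III-2,III-3]: 21 consistent
T/I-1 aff ·: Tt
T/I-2 un ·: tt
T/II-1 aff I-1×I-2: Tt
T/II-2 aff ·: Tt|TT
T/II-3 un I-1×I-2: tt
T/II-4 un ·: tt
T/II-5 aff I-1×I-2: Tt
T/II-6 un ·: tt
T/III-1 ? II-6×II-5: tt|Tt
T/III-2 un II-4×II-3: tt
T/III-3 aff II-1×II-2: Tt|TT
⇒ T over [I-1,I-2,II-1,II-2,II-3,II-4,II-5,II-6,III-1,III-2,III-3]: 8 consistent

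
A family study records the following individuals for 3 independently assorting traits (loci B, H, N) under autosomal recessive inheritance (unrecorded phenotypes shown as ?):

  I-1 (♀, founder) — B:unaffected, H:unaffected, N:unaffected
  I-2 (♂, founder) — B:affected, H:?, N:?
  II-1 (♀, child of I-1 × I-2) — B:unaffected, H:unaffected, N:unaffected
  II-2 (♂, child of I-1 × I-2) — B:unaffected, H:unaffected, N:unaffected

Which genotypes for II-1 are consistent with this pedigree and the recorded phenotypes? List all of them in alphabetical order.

B/I-1 un ·: BB|Bb
B/I-2 aff ·: bb
B/II-1 un I-1×I-2: Bb
B/II-2 un I-1×I-2: Bb
⇒ B over [I-1,I-2,II-1,II-2]: 2 consistent
H/I-1 un ·: HH|Hh
H/I-2 ? ·: HH|Hh|hh
H/II-1 un I-1×I-2: HH|Hh
H/II-2 un I-1×I-2: HH|Hh
⇒ H over [I-1,I-2,II-1,II-2]: 15 consistent
N/I-1 un ·: NN|Nn
N/I-2 ? ·: NN|Nn|nn
N/II-1 un I-1×I-2: NN|Nn
N/II-2 un I-1×I-2: NN|Nn
⇒ N over [I-1,I-2,II-1,II-2]: 15 consistent

II-1 ∈ {Bb HH NN, Bb HH Nn, Bb Hh NN, Bb Hh Nn}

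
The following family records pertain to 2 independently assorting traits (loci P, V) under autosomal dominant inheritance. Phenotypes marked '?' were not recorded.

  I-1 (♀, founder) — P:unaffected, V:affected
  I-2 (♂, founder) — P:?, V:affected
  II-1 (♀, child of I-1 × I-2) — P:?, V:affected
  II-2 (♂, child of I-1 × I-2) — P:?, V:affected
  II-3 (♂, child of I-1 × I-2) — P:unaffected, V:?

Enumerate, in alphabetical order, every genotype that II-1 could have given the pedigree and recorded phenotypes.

II-1 ∈ {Pp VV, Pp Vv, pp VV, pp Vv}

P/I-1 un ·: pp
P/I-2 ? ·: pp|Pp
P/II-1 ? I-1×I-2: pp|Pp
P/II-2 ? I-1×I-2: pp|Pp
P/II-3 un I-1×I-2: pp
⇒ P over [I-1,I-2,II-1,II-2,II-3]: 5 consistent
V/I-1 aff ·: Vv|VV
V/I-2 aff ·: Vv|VV
V/II-1 aff I-1×I-2: Vv|VV
V/II-2 aff I-1×I-2: Vv|VV
V/II-3 ? I-1×I-2: vv|Vv|VV
⇒ V over [I-1,I-2,II-1,II-2,II-3]: 29 consistent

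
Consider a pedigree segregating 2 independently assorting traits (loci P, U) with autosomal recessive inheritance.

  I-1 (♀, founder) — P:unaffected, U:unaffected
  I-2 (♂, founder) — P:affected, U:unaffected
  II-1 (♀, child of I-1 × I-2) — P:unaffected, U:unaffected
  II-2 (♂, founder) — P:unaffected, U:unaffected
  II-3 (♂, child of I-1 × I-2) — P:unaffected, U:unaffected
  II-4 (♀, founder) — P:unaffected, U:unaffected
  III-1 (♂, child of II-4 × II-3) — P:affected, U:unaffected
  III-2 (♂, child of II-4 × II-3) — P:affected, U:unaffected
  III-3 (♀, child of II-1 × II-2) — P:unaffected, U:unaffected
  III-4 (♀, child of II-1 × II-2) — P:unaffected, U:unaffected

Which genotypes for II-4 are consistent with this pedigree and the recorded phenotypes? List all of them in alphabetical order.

P/I-1 un ·: PP|Pp
P/I-2 aff ·: pp
P/II-1 un I-1×I-2: Pp
P/II-2 un ·: PP|Pp
P/II-3 un I-1×I-2: Pp
P/II-4 un ·: Pp
P/III-1 aff II-4×II-3: pp
P/III-2 aff II-4×II-3: pp
P/III-3 un II-1×II-2: PP|Pp
P/III-4 un II-1×II-2: PP|Pp
⇒ P over [I-1,I-2,II-1,II-2,II-3,II-4,III-1,III-2,III-3,III-4]: 16 consistent
U/I-1 un ·: UU|Uu
U/I-2 un ·: UU|Uu
U/II-1 un I-1×I-2: UU|Uu
U/II-2 un ·: UU|Uu
U/II-3 un I-1×I-2: UU|Uu
U/II-4 un ·: UU|Uu
U/III-1 un II-4×II-3: UU|Uu
U/III-2 un II-4×II-3: UU|Uu
U/III-3 un II-1×II-2: UU|Uu
U/III-4 un II-1×II-2: UU|Uu
⇒ U over [I-1,I-2,II-1,II-2,II-3,II-4,III-1,III-2,III-3,III-4]: 532 consistent

II-4 ∈ {Pp UU, Pp Uu}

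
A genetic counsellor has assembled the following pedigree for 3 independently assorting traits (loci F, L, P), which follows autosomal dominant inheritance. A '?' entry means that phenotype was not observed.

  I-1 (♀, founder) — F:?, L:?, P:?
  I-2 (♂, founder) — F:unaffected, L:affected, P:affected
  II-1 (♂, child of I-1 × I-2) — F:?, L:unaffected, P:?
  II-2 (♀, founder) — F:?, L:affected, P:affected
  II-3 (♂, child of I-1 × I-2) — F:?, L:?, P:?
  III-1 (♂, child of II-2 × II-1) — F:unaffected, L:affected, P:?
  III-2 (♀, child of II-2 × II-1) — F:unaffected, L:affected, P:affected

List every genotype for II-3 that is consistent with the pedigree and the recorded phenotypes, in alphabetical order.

II-3 ∈ {Ff LL PP, Ff LL Pp, Ff LL pp, Ff Ll PP, Ff Ll Pp, Ff Ll pp, Ff ll PP, Ff ll Pp, Ff ll pp, ff LL PP, ff LL Pp, ff LL pp, ff Ll PP, ff Ll Pp, ff Ll pp, ff ll PP, ff ll Pp, ff ll pp}

F/I-1 ? ·: ff|Ff|FF
F/I-2 un ·: ff
F/II-1 ? I-1×I-2: ff|Ff
F/II-2 ? ·: ff|Ff
F/II-3 ? I-1×I-2: ff|Ff
F/III-1 un II-2×II-1: ff
F/III-2 un II-2×II-1: ff
⇒ F over [I-1,I-2,II-1,II-2,II-3,III-1,III-2]: 12 consistent
L/I-1 ? ·: ll|Ll
L/I-2 aff ·: Ll
L/II-1 un I-1×I-2: ll
L/II-2 aff ·: Ll|LL
L/II-3 ? I-1×I-2: ll|Ll|LL
L/III-1 aff II-2×II-1: Ll
L/III-2 aff II-2×II-1: Ll
⇒ L over [I-1,I-2,II-1,II-2,II-3,III-1,III-2]: 10 consistent
P/I-1 ? ·: pp|Pp|PP
P/I-2 aff ·: Pp|PP
P/II-1 ? I-1×I-2: pp|Pp|PP
P/II-2 aff ·: Pp|PP
P/II-3 ? I-1×I-2: pp|Pp|PP
P/III-1 ? II-2×II-1: pp|Pp|PP
P/III-2 aff II-2×II-1: Pp|PP
⇒ P over [I-1,I-2,II-1,II-2,II-3,III-1,III-2]: 155 consistent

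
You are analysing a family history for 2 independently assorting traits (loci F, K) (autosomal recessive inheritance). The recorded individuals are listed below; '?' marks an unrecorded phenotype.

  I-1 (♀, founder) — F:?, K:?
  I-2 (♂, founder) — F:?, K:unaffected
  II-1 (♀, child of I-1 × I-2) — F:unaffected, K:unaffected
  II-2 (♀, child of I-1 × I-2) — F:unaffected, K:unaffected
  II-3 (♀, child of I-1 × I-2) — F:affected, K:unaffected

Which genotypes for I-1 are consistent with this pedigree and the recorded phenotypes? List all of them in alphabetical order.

I-1 ∈ {Ff KK, Ff Kk, Ff kk, ff KK, ff Kk, ff kk}

F/I-1 ? ·: Ff|ff
F/I-2 ? ·: Ff|ff
F/II-1 un I-1×I-2: FF|Ff
F/II-2 un I-1×I-2: FF|Ff
F/II-3 aff I-1×I-2: ff
⇒ F over [I-1,I-2,II-1,II-2,II-3]: 6 consistent
K/I-1 ? ·: KK|Kk|kk
K/I-2 un ·: KK|Kk
K/II-1 un I-1×I-2: KK|Kk
K/II-2 un I-1×I-2: KK|Kk
K/II-3 un I-1×I-2: KK|Kk
⇒ K over [I-1,I-2,II-1,II-2,II-3]: 27 consistent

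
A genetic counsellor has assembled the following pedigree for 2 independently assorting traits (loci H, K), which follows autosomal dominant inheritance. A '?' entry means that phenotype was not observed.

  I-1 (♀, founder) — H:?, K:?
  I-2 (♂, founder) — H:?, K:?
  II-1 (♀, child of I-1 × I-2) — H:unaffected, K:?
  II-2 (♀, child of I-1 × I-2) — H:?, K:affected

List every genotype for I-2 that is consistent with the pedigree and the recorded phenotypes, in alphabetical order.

I-2 ∈ {Hh KK, Hh Kk, Hh kk, hh KK, hh Kk, hh kk}

H/I-1 ? ·: hh|Hh
H/I-2 ? ·: hh|Hh
H/II-1 un I-1×I-2: hh
H/II-2 ? I-1×I-2: hh|Hh|HH
⇒ H over [I-1,I-2,II-1,II-2]: 8 consistent
K/I-1 ? ·: kk|Kk|KK
K/I-2 ? ·: kk|Kk|KK
K/II-1 ? I-1×I-2: kk|Kk|KK
K/II-2 aff I-1×I-2: Kk|KK
⇒ K over [I-1,I-2,II-1,II-2]: 21 consistent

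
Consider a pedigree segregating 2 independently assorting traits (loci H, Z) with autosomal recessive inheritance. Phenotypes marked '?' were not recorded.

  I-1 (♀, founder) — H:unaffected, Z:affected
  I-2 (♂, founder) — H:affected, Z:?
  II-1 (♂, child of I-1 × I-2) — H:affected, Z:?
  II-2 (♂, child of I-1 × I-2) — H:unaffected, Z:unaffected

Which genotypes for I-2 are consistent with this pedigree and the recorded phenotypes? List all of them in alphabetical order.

I-2 ∈ {hh ZZ, hh Zz}

H/I-1 un ·: Hh
H/I-2 aff ·: hh
H/II-1 aff I-1×I-2: hh
H/II-2 un I-1×I-2: Hh
⇒ H over [I-1,I-2,II-1,II-2]: 1 consistent
Z/I-1 aff ·: zz
Z/I-2 ? ·: ZZ|Zz
Z/II-1 ? I-1×I-2: Zz|zz
Z/II-2 un I-1×I-2: Zz
⇒ Z over [I-1,I-2,II-1,II-2]: 3 consistent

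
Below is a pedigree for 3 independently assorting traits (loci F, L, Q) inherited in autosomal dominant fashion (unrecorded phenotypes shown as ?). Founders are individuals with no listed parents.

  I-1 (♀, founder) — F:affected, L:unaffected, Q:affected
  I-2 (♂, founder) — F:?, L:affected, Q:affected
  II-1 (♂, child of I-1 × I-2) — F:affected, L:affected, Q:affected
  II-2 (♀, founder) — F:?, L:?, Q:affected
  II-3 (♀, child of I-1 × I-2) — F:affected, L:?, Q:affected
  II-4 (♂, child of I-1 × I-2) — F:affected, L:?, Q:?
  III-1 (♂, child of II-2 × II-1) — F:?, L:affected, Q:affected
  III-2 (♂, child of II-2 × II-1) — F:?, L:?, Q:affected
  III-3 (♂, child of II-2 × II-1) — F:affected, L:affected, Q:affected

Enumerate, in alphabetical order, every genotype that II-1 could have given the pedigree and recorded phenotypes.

II-1 ∈ {FF Ll QQ, FF Ll Qq, Ff Ll QQ, Ff Ll Qq}

F/I-1 aff ·: Ff|FF
F/I-2 ? ·: ff|Ff|FF
F/II-1 aff I-1×I-2: Ff|FF
F/II-2 ? ·: ff|Ff|FF
F/II-3 aff I-1×I-2: Ff|FF
F/II-4 aff I-1×I-2: Ff|FF
F/III-1 ? II-2×II-1: ff|Ff|FF
F/III-2 ? II-2×II-1: ff|Ff|FF
F/III-3 aff II-2×II-1: Ff|FF
⇒ F over [I-1,I-2,II-1,II-2,II-3,II-4,III-1,III-2,III-3]: 550 consistent
L/I-1 un ·: ll
L/I-2 aff ·: Ll|LL
L/II-1 aff I-1×I-2: Ll
L/II-2 ? ·: ll|Ll|LL
L/II-3 ? I-1×I-2: ll|Ll
L/II-4 ? I-1×I-2: ll|Ll
L/III-1 aff II-2×II-1: Ll|LL
L/III-2 ? II-2×II-1: ll|Ll|LL
L/III-3 aff II-2×II-1: Ll|LL
⇒ L over [I-1,I-2,II-1,II-2,II-3,II-4,III-1,III-2,III-3]: 110 consistent
Q/I-1 aff ·: Qq|QQ
Q/I-2 aff ·: Qq|QQ
Q/II-1 aff I-1×I-2: Qq|QQ
Q/II-2 aff ·: Qq|QQ
Q/II-3 aff I-1×I-2: Qq|QQ
Q/II-4 ? I-1×I-2: qq|Qq|QQ
Q/III-1 aff II-2×II-1: Qq|QQ
Q/III-2 aff II-2×II-1: Qq|QQ
Q/III-3 aff II-2×II-1: Qq|QQ
⇒ Q over [I-1,I-2,II-1,II-2,II-3,II-4,III-1,III-2,III-3]: 359 consistent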